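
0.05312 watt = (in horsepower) 7.124e-05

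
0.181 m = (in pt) 513.1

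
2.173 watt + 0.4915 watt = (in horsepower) 0.003573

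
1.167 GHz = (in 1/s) 1.167e+09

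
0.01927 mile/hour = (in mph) 0.01927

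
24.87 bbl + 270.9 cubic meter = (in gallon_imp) 6.046e+04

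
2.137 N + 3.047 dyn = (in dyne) 2.137e+05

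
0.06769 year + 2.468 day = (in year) 0.07445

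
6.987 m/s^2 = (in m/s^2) 6.987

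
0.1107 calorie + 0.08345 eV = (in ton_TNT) 1.107e-10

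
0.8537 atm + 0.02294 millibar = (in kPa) 86.5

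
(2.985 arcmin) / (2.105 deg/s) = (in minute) 0.0003939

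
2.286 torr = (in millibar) 3.048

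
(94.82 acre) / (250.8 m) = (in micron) 1.53e+09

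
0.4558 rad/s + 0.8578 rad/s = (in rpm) 12.54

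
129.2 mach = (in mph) 9.841e+04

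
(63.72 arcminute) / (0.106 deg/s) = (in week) 1.657e-05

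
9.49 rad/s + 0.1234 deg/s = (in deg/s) 543.9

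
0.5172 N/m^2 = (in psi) 7.501e-05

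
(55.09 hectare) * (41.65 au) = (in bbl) 2.159e+19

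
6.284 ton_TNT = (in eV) 1.641e+29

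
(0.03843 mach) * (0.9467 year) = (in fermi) 3.907e+23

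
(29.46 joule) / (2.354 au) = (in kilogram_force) 8.531e-12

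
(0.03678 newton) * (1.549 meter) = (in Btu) 5.4e-05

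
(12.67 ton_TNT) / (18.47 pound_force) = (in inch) 2.54e+10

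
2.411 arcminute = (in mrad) 0.7013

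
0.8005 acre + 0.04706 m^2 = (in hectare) 0.324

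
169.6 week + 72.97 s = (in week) 169.6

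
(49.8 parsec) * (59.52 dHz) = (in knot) 1.778e+19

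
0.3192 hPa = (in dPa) 319.2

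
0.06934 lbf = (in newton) 0.3084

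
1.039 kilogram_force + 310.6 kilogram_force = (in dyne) 3.056e+08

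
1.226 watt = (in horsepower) 0.001644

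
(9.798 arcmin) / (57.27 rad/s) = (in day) 5.76e-10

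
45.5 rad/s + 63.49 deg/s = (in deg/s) 2670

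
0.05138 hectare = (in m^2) 513.8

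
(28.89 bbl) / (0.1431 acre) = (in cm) 0.7931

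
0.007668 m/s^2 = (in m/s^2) 0.007668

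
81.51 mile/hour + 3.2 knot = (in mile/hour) 85.19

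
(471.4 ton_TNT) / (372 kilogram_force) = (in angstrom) 5.407e+18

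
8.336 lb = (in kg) 3.781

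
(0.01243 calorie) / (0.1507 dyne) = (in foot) 1.132e+05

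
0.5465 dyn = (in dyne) 0.5465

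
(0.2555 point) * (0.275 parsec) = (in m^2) 7.648e+11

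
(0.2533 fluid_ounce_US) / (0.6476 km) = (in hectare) 1.157e-12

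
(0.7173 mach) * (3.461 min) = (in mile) 31.52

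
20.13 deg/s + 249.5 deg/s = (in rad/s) 4.706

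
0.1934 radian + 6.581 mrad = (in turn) 0.03183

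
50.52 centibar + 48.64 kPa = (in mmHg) 743.8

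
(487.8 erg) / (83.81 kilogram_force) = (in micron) 0.05935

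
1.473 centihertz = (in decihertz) 0.1473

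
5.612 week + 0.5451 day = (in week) 5.69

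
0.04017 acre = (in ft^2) 1750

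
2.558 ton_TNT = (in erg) 1.07e+17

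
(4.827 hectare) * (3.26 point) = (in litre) 5.551e+04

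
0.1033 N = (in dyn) 1.033e+04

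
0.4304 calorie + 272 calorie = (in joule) 1140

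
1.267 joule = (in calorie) 0.3028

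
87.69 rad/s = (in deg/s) 5024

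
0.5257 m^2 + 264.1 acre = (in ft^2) 1.15e+07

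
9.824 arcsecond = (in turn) 7.58e-06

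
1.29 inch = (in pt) 92.88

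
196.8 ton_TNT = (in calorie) 1.968e+11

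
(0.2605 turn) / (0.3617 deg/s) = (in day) 0.003001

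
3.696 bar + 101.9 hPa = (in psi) 55.08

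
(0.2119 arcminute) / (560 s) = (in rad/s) 1.101e-07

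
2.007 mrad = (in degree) 0.115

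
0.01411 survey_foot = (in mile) 2.672e-06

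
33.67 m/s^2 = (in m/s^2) 33.67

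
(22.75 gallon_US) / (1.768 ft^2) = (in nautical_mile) 0.0002831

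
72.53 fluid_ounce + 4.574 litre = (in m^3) 0.006719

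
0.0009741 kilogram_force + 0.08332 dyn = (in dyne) 955.3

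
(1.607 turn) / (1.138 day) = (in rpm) 0.0009806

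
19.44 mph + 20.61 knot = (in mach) 0.05666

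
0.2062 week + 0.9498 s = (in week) 0.2062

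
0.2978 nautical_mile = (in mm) 5.515e+05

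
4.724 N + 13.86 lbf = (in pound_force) 14.92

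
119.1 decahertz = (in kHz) 1.191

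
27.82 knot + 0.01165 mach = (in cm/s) 1828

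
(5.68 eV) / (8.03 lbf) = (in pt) 7.222e-17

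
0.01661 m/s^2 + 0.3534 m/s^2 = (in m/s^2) 0.37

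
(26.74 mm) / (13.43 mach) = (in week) 9.668e-12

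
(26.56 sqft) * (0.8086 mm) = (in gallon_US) 0.5271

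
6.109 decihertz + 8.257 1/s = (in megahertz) 8.868e-06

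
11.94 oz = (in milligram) 3.385e+05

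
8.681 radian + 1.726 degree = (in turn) 1.386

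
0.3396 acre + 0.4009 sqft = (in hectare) 0.1374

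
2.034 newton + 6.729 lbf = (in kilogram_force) 3.26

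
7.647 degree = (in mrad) 133.5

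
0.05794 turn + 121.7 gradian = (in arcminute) 7823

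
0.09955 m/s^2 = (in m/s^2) 0.09955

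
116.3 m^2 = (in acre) 0.02874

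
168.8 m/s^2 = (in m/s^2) 168.8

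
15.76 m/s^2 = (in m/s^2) 15.76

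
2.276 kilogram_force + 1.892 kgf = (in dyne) 4.087e+06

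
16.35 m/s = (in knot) 31.78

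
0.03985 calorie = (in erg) 1.667e+06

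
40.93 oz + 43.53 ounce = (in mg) 2.394e+06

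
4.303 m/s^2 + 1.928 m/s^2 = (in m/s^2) 6.231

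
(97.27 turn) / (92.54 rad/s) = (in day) 7.644e-05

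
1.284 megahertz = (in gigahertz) 0.001284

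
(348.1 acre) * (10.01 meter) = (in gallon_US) 3.725e+09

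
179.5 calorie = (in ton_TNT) 1.795e-07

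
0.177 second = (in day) 2.049e-06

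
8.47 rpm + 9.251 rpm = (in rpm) 17.72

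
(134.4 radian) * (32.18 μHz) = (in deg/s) 0.2478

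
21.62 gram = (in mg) 2.162e+04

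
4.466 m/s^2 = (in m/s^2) 4.466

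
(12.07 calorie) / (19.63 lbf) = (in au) 3.866e-12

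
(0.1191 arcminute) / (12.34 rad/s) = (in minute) 4.679e-08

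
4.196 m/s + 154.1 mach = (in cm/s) 5.248e+06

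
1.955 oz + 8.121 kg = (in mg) 8.176e+06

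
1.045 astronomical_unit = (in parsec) 5.066e-06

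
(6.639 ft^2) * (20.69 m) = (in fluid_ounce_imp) 4.491e+05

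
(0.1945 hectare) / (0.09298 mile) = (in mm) 1.3e+04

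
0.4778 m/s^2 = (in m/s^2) 0.4778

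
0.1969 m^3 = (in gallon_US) 52.02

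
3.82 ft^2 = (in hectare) 3.549e-05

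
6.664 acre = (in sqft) 2.903e+05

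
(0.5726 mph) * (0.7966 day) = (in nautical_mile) 9.513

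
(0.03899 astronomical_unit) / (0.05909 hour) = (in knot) 5.33e+07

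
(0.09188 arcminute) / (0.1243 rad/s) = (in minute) 3.584e-06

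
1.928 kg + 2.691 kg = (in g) 4619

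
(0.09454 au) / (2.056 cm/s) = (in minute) 1.146e+10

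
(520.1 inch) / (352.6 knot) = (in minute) 0.001214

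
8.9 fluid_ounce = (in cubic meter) 0.0002632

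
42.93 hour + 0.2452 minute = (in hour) 42.93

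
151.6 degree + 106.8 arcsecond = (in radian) 2.646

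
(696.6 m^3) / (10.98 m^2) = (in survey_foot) 208.1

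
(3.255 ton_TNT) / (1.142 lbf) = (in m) 2.681e+09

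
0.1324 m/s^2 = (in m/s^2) 0.1324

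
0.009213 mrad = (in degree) 0.0005279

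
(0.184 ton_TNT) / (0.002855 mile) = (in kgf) 1.709e+07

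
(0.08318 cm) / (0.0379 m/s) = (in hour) 6.096e-06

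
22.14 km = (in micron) 2.214e+10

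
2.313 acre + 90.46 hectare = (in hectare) 91.4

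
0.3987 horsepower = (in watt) 297.3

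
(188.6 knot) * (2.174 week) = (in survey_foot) 4.185e+08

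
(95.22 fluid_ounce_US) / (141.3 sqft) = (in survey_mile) 1.333e-07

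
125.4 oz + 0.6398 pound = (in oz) 135.6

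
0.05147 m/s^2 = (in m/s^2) 0.05147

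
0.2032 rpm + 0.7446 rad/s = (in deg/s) 43.88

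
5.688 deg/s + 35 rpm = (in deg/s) 215.7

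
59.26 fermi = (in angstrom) 0.0005926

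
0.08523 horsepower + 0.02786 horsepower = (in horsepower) 0.1131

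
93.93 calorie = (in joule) 393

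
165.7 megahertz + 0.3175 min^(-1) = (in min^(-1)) 9.942e+09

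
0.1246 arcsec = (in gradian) 3.846e-05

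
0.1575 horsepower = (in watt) 117.4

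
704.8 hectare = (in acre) 1742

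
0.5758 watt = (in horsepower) 0.0007722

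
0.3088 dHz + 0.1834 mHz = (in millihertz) 31.06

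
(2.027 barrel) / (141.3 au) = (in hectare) 1.525e-18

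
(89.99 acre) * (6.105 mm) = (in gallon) 5.873e+05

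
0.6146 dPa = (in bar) 6.146e-07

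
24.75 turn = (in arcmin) 5.346e+05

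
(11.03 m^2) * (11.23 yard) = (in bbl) 712.4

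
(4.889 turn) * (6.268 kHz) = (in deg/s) 1.103e+07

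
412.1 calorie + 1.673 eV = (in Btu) 1.634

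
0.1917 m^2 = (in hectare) 1.917e-05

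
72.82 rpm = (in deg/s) 436.9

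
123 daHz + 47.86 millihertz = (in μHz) 1.23e+09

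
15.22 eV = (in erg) 2.439e-11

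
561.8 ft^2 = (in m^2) 52.19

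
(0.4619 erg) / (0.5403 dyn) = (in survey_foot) 0.02805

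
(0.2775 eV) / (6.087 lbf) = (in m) 1.642e-21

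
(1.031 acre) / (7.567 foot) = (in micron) 1.809e+09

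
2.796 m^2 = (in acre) 0.0006909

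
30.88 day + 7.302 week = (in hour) 1968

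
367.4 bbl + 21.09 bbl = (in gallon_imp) 1.359e+04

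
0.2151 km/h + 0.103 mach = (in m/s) 35.13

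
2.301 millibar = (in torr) 1.726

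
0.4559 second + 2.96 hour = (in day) 0.1233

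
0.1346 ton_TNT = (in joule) 5.632e+08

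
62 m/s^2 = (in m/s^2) 62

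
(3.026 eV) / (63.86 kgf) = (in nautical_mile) 4.18e-25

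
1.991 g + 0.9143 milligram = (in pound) 0.004391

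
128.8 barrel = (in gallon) 5410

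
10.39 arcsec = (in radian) 5.037e-05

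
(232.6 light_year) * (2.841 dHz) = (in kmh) 2.251e+18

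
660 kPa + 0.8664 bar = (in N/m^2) 7.466e+05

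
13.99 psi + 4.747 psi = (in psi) 18.74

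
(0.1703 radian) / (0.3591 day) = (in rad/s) 5.489e-06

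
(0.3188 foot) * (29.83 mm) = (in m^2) 0.002899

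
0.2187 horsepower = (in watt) 163.1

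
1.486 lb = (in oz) 23.78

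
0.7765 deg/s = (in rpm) 0.1294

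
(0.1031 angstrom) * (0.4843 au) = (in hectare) 7.47e-05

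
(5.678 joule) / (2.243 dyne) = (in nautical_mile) 136.7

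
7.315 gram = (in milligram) 7315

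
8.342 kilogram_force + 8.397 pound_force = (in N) 119.2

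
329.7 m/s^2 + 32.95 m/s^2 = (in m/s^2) 362.6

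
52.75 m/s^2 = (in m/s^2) 52.75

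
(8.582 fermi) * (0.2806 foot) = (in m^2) 7.34e-16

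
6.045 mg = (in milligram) 6.045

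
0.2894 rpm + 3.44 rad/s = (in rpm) 33.14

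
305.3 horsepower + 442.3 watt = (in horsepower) 305.9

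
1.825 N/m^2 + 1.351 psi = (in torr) 69.88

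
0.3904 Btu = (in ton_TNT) 9.844e-08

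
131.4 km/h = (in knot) 70.95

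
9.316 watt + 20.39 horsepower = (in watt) 1.521e+04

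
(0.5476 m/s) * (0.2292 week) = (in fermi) 7.591e+19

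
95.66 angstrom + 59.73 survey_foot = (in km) 0.01821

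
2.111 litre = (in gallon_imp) 0.4644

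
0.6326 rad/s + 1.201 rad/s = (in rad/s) 1.834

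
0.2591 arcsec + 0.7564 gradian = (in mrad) 11.88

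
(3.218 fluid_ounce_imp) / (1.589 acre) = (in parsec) 4.608e-25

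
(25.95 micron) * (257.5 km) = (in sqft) 71.93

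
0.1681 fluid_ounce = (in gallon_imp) 0.001094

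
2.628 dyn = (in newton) 2.628e-05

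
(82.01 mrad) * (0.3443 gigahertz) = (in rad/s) 2.824e+07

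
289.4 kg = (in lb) 638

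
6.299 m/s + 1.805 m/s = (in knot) 15.75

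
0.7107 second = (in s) 0.7107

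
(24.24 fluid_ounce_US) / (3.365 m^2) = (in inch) 0.008387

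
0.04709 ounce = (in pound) 0.002943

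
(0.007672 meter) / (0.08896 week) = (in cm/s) 1.426e-05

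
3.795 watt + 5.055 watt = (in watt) 8.85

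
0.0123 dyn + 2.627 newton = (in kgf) 0.2679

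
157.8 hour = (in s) 5.681e+05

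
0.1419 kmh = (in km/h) 0.1419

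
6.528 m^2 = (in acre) 0.001613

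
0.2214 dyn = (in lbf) 4.977e-07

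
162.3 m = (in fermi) 1.623e+17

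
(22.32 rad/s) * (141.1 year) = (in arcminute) 3.414e+14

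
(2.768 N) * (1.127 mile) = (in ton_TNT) 1.2e-06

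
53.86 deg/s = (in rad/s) 0.94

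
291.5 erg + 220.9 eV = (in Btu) 2.763e-08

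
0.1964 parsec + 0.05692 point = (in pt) 1.718e+19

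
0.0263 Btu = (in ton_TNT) 6.632e-09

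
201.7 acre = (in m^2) 8.163e+05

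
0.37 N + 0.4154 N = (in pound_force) 0.1766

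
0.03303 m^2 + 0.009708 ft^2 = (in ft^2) 0.3652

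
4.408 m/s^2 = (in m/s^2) 4.408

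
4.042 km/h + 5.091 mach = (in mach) 5.094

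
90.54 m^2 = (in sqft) 974.6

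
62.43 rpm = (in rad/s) 6.538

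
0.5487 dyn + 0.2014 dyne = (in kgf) 7.649e-07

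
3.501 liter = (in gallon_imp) 0.7701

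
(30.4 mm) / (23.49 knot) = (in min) 4.193e-05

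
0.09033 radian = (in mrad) 90.33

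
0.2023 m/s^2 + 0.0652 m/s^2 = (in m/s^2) 0.2675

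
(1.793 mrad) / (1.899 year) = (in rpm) 2.859e-10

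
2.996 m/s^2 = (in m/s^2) 2.996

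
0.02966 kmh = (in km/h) 0.02966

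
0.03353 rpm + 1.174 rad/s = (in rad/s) 1.178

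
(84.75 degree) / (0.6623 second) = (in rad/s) 2.233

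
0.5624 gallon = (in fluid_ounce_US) 71.99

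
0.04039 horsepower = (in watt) 30.12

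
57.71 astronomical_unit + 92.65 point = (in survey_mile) 5.364e+09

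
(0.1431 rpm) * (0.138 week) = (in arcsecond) 2.58e+08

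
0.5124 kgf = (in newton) 5.025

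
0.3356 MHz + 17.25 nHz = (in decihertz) 3.356e+06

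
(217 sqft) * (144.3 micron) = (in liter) 2.909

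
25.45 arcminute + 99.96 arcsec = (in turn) 0.001255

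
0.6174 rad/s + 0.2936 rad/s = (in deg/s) 52.2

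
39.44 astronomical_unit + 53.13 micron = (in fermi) 5.9e+27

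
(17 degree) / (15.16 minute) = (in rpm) 0.003115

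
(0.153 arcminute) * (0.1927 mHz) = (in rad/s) 8.576e-09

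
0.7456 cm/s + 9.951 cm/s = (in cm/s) 10.7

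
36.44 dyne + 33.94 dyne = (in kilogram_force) 7.177e-05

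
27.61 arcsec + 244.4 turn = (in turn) 244.4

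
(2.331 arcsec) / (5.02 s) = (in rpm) 2.15e-05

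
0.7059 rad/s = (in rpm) 6.741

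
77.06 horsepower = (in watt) 5.746e+04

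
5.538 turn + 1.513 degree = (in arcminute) 1.197e+05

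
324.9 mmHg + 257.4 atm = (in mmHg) 1.959e+05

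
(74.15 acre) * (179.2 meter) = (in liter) 5.377e+10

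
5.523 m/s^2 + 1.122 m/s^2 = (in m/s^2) 6.645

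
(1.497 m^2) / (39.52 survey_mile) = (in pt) 0.06672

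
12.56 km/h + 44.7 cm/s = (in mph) 8.804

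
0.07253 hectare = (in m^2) 725.3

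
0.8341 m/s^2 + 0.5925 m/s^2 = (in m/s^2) 1.427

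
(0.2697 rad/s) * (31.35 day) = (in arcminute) 2.511e+09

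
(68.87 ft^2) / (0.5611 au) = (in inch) 3.001e-09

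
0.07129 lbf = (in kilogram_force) 0.03234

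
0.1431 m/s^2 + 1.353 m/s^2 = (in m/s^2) 1.496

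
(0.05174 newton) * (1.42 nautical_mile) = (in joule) 136.1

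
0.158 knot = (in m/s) 0.08128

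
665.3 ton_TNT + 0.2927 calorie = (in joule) 2.784e+12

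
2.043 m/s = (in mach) 0.006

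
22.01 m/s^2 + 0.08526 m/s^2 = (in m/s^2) 22.1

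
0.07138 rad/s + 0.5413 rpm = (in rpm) 1.223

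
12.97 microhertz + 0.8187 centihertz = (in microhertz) 8200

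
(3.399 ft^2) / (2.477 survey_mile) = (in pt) 0.2245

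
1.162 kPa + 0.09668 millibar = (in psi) 0.1699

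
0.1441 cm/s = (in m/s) 0.001441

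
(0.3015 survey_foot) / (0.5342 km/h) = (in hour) 0.000172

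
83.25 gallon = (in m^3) 0.3151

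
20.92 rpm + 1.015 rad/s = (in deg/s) 183.7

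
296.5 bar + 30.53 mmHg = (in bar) 296.5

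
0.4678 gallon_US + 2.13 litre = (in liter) 3.901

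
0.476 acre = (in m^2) 1926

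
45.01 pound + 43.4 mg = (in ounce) 720.2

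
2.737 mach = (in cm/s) 9.319e+04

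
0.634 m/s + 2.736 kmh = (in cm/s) 139.4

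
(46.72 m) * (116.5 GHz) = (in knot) 1.058e+13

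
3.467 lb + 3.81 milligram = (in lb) 3.467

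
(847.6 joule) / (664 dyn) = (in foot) 4.188e+05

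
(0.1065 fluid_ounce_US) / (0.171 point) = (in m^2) 0.05221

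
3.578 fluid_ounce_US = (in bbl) 0.0006656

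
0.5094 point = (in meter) 0.0001797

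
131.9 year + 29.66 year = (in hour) 1.415e+06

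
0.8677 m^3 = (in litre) 867.7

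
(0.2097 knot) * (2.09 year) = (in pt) 2.016e+10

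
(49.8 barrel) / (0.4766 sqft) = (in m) 178.8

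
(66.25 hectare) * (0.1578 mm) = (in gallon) 2.762e+04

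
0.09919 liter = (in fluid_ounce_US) 3.354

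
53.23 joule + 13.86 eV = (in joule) 53.23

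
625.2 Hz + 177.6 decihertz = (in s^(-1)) 643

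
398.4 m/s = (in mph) 891.2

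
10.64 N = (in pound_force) 2.392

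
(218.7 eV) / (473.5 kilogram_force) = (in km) 7.546e-24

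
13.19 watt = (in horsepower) 0.01769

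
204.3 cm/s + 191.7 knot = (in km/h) 362.4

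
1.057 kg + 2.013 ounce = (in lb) 2.456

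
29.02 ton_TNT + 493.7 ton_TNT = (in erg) 2.187e+19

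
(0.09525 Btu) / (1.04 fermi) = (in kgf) 9.853e+15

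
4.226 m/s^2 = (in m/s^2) 4.226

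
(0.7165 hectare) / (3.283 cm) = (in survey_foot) 7.16e+05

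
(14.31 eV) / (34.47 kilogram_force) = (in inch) 2.67e-19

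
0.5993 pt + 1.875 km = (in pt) 5.315e+06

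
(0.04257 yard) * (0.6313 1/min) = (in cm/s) 0.04096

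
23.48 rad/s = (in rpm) 224.2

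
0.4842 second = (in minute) 0.00807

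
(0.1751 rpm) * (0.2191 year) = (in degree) 7.259e+06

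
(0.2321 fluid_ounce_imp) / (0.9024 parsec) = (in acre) 5.852e-26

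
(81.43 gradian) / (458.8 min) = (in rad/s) 4.647e-05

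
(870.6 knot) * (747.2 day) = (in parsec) 9.37e-07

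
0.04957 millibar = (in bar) 4.957e-05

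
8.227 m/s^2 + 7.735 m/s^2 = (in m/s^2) 15.96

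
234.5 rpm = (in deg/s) 1407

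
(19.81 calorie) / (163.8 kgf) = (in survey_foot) 0.1693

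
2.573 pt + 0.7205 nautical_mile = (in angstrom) 1.334e+13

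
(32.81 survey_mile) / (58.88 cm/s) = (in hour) 24.91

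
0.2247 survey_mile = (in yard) 395.5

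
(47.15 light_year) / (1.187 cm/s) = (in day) 4.35e+14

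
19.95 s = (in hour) 0.005542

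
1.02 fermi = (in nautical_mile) 5.508e-19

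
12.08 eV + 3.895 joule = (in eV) 2.431e+19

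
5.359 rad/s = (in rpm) 51.17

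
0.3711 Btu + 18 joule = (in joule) 409.5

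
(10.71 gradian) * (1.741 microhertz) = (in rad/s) 2.929e-07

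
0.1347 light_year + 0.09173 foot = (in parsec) 0.0413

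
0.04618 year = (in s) 1.456e+06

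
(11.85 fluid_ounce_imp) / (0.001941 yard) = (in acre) 4.688e-05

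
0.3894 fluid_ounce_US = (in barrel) 7.243e-05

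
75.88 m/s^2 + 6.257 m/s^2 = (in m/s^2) 82.14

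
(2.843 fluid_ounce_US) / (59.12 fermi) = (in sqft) 1.531e+10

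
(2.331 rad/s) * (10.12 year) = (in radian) 7.439e+08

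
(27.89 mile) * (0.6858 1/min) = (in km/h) 1847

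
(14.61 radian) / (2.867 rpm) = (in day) 0.0005632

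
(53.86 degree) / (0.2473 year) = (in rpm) 1.151e-06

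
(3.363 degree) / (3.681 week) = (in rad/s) 2.636e-08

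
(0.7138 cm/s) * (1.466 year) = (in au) 2.206e-06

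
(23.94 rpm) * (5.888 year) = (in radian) 4.655e+08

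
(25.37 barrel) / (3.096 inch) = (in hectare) 0.005129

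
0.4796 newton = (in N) 0.4796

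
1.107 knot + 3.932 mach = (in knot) 2604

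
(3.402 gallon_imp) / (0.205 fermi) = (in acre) 1.864e+10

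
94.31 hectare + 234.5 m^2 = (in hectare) 94.33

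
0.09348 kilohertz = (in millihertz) 9.348e+04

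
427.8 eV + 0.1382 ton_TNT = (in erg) 5.782e+15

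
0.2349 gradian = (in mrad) 3.69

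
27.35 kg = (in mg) 2.735e+07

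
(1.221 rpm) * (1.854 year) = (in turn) 1.19e+06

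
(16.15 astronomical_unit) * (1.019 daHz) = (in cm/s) 2.462e+15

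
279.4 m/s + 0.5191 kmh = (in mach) 0.821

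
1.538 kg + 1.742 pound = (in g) 2328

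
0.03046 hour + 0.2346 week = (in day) 1.643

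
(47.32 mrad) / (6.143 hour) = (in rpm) 2.043e-05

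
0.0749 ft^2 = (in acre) 1.719e-06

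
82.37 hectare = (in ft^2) 8.866e+06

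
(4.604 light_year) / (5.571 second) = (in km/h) 2.815e+16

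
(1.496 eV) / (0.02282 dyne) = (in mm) 1.05e-09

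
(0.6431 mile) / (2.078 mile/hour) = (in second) 1114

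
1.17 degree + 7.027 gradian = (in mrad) 130.8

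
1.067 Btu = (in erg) 1.126e+10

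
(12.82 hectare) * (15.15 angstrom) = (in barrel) 0.001222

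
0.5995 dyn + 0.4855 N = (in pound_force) 0.1091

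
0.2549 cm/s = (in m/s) 0.002549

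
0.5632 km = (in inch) 2.217e+04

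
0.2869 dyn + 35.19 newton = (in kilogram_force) 3.588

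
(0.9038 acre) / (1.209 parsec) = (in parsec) 3.177e-30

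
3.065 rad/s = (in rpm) 29.27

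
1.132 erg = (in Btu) 1.073e-10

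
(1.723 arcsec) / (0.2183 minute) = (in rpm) 6.09e-06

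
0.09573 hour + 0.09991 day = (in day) 0.1039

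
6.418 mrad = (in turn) 0.001021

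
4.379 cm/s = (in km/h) 0.1576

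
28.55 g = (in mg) 2.855e+04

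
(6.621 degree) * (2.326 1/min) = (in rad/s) 0.00448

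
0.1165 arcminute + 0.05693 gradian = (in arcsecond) 191.4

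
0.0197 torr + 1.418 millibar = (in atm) 0.001425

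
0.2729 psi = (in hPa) 18.82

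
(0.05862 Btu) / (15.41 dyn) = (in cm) 4.013e+07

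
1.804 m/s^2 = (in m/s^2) 1.804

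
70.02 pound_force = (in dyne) 3.115e+07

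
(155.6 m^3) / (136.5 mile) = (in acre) 1.75e-07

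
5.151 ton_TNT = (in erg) 2.155e+17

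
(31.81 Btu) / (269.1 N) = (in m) 124.7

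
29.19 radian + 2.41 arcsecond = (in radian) 29.19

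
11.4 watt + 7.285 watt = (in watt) 18.69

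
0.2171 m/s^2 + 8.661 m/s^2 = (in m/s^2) 8.878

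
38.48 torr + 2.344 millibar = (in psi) 0.7781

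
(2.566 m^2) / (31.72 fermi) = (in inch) 3.185e+15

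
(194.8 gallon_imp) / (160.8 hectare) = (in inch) 2.168e-05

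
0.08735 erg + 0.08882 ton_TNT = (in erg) 3.716e+15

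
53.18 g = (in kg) 0.05318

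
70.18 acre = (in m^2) 2.84e+05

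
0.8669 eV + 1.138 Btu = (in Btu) 1.138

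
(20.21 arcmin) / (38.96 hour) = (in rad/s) 4.192e-08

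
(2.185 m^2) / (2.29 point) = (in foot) 8874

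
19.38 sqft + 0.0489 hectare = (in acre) 0.1213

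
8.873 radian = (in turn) 1.412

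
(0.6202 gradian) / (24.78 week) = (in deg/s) 3.724e-08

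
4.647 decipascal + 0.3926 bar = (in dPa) 3.926e+05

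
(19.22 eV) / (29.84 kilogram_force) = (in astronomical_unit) 7.034e-32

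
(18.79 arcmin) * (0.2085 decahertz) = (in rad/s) 0.0114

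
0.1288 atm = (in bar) 0.1305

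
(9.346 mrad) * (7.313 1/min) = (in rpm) 0.01088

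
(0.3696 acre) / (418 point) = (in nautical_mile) 5.477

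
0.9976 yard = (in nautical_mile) 0.0004926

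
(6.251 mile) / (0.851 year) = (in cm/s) 0.03749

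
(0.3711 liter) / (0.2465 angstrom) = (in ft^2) 1.62e+08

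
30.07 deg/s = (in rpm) 5.012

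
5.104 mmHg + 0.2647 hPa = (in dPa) 7069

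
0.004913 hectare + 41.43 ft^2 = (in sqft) 570.3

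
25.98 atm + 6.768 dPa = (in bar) 26.32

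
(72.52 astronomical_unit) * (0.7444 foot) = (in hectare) 2.462e+08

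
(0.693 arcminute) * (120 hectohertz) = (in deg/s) 138.6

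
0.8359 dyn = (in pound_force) 1.879e-06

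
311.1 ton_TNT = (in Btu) 1.234e+09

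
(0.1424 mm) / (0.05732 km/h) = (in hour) 2.484e-06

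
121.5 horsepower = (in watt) 9.06e+04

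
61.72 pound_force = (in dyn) 2.745e+07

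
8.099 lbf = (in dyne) 3.603e+06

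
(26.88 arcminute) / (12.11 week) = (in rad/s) 1.068e-09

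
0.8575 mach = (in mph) 653.1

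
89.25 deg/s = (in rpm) 14.88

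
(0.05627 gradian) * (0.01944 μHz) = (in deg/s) 9.845e-10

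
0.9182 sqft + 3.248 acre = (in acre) 3.248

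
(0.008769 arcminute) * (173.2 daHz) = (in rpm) 0.04219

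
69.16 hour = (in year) 0.007895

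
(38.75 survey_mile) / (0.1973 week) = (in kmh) 1.881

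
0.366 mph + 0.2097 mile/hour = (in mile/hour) 0.5757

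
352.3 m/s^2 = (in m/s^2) 352.3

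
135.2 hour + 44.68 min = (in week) 0.8092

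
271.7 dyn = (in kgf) 0.0002771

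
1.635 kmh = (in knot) 0.8828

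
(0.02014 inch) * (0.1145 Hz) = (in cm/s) 0.005857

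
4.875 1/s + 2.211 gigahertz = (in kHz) 2.211e+06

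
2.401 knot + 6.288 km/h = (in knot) 5.796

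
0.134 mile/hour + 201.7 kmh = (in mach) 0.1647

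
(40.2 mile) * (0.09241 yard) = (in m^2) 5467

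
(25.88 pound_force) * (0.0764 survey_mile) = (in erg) 1.415e+11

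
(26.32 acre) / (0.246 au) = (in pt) 0.008204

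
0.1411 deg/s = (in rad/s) 0.002463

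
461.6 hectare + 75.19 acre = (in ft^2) 5.296e+07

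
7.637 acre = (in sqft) 3.327e+05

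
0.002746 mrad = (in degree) 0.0001573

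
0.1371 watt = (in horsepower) 0.0001839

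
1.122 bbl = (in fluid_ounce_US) 6032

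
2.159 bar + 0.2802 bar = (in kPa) 243.9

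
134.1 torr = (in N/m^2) 1.788e+04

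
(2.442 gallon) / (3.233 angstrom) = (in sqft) 3.078e+08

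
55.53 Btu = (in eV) 3.657e+23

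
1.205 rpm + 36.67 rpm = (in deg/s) 227.2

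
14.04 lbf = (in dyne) 6.245e+06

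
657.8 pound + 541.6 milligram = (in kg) 298.4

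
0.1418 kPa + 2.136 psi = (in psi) 2.157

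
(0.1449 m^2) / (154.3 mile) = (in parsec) 1.891e-23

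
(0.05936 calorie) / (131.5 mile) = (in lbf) 2.638e-07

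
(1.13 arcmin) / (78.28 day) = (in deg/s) 2.785e-09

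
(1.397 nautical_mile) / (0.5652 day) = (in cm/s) 5.298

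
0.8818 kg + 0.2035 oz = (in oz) 31.31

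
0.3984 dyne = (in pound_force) 8.956e-07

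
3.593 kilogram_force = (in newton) 35.24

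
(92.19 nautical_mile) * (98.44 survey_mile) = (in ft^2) 2.911e+11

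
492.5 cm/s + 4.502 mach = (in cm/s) 1.538e+05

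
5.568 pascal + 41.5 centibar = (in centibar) 41.51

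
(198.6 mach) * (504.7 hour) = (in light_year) 1.299e-05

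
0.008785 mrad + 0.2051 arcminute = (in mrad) 0.06845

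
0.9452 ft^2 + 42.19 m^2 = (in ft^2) 455.1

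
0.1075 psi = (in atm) 0.007315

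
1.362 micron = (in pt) 0.003861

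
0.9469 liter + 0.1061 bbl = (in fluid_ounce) 602.4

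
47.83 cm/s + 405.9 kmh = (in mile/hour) 253.3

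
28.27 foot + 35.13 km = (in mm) 3.514e+07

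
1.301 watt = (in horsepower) 0.001745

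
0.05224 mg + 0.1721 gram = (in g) 0.1722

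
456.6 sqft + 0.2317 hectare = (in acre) 0.583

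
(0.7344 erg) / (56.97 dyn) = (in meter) 0.0001289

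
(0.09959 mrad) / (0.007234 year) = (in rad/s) 4.365e-10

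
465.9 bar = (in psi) 6757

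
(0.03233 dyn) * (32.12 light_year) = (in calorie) 2.348e+10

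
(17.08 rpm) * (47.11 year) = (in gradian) 1.692e+11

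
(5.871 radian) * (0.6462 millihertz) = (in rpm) 0.03623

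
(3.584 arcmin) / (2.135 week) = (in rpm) 7.71e-09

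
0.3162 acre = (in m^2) 1280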